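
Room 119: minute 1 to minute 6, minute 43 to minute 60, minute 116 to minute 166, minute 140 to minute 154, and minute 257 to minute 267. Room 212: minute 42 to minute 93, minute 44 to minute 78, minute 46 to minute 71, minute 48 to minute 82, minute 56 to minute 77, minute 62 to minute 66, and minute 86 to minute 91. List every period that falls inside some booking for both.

minute 43 to minute 60

A, merged: minute 1 to minute 6, minute 43 to minute 60, minute 116 to minute 166, minute 257 to minute 267.
B, merged: minute 42 to minute 93.
minute 1 to minute 6: no overlap with the second set.
minute 43 to minute 60 meets the second set on minute 43 to minute 60.
minute 116 to minute 166: no overlap with the second set.
minute 257 to minute 267: no overlap with the second set.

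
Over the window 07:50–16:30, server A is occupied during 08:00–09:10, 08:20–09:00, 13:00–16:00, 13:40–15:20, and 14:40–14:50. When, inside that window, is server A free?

After merging, the occupied span is 08:00–09:10, 13:00–16:00.
Complement within 07:50–16:30: 07:50–08:00, 09:10–13:00, 16:00–16:30.

07:50–08:00, 09:10–13:00, 16:00–16:30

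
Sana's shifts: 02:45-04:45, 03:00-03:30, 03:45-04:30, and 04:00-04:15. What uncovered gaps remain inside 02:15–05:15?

Covered (merged): 02:45–04:45.
Gaps within 02:15–05:15: 02:15–02:45, 04:45–05:15.

02:15–02:45, 04:45–05:15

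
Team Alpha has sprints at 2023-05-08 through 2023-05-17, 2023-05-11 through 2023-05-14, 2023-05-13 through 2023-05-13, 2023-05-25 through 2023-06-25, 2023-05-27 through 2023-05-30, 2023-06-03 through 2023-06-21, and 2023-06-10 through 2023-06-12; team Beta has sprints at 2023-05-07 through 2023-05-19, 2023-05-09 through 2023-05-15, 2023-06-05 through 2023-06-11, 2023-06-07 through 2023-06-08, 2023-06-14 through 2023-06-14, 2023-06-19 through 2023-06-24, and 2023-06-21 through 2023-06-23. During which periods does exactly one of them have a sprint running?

2023-05-07 through 2023-05-07, 2023-05-18 through 2023-05-19, 2023-05-25 through 2023-06-04, 2023-06-12 through 2023-06-13, 2023-06-15 through 2023-06-18, 2023-06-25 through 2023-06-25

A, merged: 2023-05-08 through 2023-05-17, 2023-05-25 through 2023-06-25.
B, merged: 2023-05-07 through 2023-05-19, 2023-06-05 through 2023-06-11, 2023-06-14 through 2023-06-14, 2023-06-19 through 2023-06-24.
A \ B = 2023-05-25 through 2023-06-04, 2023-06-12 through 2023-06-13, 2023-06-15 through 2023-06-18, 2023-06-25 through 2023-06-25.
B \ A = 2023-05-07 through 2023-05-07, 2023-05-18 through 2023-05-19.
Union of the two gives the symmetric difference.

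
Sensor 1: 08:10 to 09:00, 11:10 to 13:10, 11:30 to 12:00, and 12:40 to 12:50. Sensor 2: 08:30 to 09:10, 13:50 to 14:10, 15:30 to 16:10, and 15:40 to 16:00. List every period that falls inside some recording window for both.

A, merged: 08:10–09:00, 11:10–13:10.
B, merged: 08:30–09:10, 13:50–14:10, 15:30–16:10.
08:10–09:00 overlaps B on 08:30–09:00.
11:10–13:10 falls entirely outside B.

08:30–09:00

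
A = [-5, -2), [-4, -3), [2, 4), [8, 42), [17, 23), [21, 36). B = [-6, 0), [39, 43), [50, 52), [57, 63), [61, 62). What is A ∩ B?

First set merges to [-5, -2), [2, 4), [8, 42).
Second set merges to [-6, 0), [39, 43), [50, 52), [57, 63).
[-5, -2) overlaps B on [-5, -2).
[2, 4) falls entirely outside B.
[8, 42) overlaps B on [39, 42).

[-5, -2) ∪ [39, 42)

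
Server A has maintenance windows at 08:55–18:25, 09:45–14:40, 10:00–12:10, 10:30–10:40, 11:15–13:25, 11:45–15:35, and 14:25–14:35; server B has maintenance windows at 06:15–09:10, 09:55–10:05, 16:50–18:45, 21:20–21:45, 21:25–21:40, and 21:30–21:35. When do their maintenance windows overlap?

A, merged: 08:55–18:25.
B, merged: 06:15–09:10, 09:55–10:05, 16:50–18:45, 21:20–21:45.
08:55–18:25 overlaps B on 08:55–09:10, 09:55–10:05, 16:50–18:25.

08:55–09:10, 09:55–10:05, 16:50–18:25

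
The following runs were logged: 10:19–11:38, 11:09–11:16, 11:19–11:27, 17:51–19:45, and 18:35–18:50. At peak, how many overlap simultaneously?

At 11:09, 2 of the intervals are simultaneously active.
No point has more.

2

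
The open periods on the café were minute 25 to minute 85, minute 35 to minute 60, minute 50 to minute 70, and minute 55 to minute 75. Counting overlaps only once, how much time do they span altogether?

Merged: minute 25 to minute 85.
Length: 60 minutes.

60 minutes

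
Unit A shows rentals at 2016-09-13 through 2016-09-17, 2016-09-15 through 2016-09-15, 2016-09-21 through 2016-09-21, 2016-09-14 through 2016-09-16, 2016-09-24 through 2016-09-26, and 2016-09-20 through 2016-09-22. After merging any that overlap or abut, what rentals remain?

2016-09-13 through 2016-09-17, 2016-09-20 through 2016-09-22, 2016-09-24 through 2016-09-26

Sort by start: 2016-09-13 through 2016-09-17, 2016-09-14 through 2016-09-16, 2016-09-15 through 2016-09-15, 2016-09-20 through 2016-09-22, 2016-09-21 through 2016-09-21, 2016-09-24 through 2016-09-26.
2016-09-14 through 2016-09-16 overlaps/touches 2016-09-13 through 2016-09-17 → extend to 2016-09-13 through 2016-09-17.
2016-09-15 through 2016-09-15 overlaps/touches 2016-09-13 through 2016-09-17 → extend to 2016-09-13 through 2016-09-17.
2016-09-20 through 2016-09-22 is disjoint → start new block.
2016-09-21 through 2016-09-21 overlaps/touches 2016-09-20 through 2016-09-22 → extend to 2016-09-20 through 2016-09-22.
2016-09-24 through 2016-09-26 is disjoint → start new block.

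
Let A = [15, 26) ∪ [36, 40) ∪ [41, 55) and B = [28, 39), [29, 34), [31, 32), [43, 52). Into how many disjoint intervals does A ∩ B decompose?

Second set merges to [28, 39), [43, 52).
A ∩ B = [36, 39), [43, 52).
That is 2 disjoint pieces.

2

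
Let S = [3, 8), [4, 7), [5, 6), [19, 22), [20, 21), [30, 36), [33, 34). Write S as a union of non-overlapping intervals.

[3, 8) ∪ [19, 22) ∪ [30, 36)

[4, 7) overlaps/touches [3, 8) → extend to [3, 8).
[5, 6) overlaps/touches [3, 8) → extend to [3, 8).
[19, 22) is disjoint → start new block.
[20, 21) overlaps/touches [19, 22) → extend to [19, 22).
[30, 36) is disjoint → start new block.
[33, 34) overlaps/touches [30, 36) → extend to [30, 36).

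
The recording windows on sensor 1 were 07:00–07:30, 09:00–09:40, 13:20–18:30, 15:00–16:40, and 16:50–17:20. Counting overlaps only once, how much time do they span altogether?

6 h 20 min

Merged: 07:00-07:30, 09:00-09:40, 13:20-18:30.
Lengths: 30 min + 40 min + 5 h 10 min = 6 h 20 min.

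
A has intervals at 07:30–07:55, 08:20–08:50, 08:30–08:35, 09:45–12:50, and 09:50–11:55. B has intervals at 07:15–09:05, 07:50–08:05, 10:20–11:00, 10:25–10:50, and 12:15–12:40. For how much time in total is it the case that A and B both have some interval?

2 h

Merge the first list: 07:30-07:55, 08:20-08:50, 09:45-12:50.
Merge the second list: 07:15-09:05, 10:20-11:00, 12:15-12:40.
A ∩ B = 07:30-07:55, 08:20-08:50, 10:20-11:00, 12:15-12:40.
Total: 25 min + 30 min + 40 min + 25 min = 2 h.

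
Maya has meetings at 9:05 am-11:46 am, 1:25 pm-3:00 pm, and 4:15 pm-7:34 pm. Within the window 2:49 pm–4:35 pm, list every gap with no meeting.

After merging, the occupied span is 9:05 am–11:46 am, 1:25 pm–3:00 pm, 4:15 pm–7:34 pm.
Complement within 2:49 pm–4:35 pm: 3:00 pm–4:15 pm.

3:00 pm–4:15 pm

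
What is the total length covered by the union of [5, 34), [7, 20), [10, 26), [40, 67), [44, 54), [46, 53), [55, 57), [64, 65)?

56

Merged: [5, 34), [40, 67).
Lengths: 29 + 27 = 56.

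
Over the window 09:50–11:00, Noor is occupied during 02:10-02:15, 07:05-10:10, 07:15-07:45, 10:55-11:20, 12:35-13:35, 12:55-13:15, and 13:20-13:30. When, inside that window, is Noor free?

10:10-10:55

After merging, the occupied span is 02:10-02:15, 07:05-10:10, 10:55-11:20, 12:35-13:35.
Uncovered inside 09:50-11:00: 10:10-10:55.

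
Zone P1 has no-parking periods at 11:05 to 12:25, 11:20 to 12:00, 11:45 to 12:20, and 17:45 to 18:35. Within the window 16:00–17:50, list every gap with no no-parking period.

16:00-17:45

After merging, the occupied span is 11:05-12:25, 17:45-18:35.
Uncovered inside 16:00-17:50: 16:00-17:45.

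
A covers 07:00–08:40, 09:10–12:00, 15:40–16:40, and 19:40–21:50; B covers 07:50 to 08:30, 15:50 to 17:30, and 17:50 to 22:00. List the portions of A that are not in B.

07:00–08:40 with B removed leaves 07:00–07:50, 08:30–08:40.
09:10–12:00 is untouched.
15:40–16:40 with B removed leaves 15:40–15:50.
19:40–21:50 lies entirely inside B → drops out.

07:00–07:50, 08:30–08:40, 09:10–12:00, 15:40–15:50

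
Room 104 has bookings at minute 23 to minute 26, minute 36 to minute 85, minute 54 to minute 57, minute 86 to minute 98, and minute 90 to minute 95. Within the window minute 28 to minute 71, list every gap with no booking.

minute 28 to minute 36

The merged coverage is minute 23 to minute 26, minute 36 to minute 85, minute 86 to minute 98.
Gaps within minute 28 to minute 71: minute 28 to minute 36.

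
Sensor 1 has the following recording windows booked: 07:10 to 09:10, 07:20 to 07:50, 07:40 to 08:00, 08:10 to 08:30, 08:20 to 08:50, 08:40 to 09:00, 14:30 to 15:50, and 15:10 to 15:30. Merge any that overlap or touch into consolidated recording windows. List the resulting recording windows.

07:10–09:10, 14:30–15:50

07:20–07:50 overlaps/touches 07:10–09:10 → extend to 07:10–09:10.
07:40–08:00 overlaps/touches 07:10–09:10 → extend to 07:10–09:10.
08:10–08:30 overlaps/touches 07:10–09:10 → extend to 07:10–09:10.
08:20–08:50 overlaps/touches 07:10–09:10 → extend to 07:10–09:10.
08:40–09:00 overlaps/touches 07:10–09:10 → extend to 07:10–09:10.
14:30–15:50 is disjoint → start new block.
15:10–15:30 overlaps/touches 14:30–15:50 → extend to 14:30–15:50.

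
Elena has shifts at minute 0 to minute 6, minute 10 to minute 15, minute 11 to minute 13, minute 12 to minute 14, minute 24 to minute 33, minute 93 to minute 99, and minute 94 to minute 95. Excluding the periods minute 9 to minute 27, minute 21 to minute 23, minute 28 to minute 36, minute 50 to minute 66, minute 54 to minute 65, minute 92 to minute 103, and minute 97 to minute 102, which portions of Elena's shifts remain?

Merge the first list: minute 0 to minute 6, minute 10 to minute 15, minute 24 to minute 33, minute 93 to minute 99.
Merge the second list: minute 9 to minute 27, minute 28 to minute 36, minute 50 to minute 66, minute 92 to minute 103.
minute 0 to minute 6: no B overlap → unchanged.
minute 10 to minute 15: fully covered by B → removed.
minute 24 to minute 33 minus B → minute 27 to minute 28.
minute 93 to minute 99: fully covered by B → removed.

minute 0 to minute 6, minute 27 to minute 28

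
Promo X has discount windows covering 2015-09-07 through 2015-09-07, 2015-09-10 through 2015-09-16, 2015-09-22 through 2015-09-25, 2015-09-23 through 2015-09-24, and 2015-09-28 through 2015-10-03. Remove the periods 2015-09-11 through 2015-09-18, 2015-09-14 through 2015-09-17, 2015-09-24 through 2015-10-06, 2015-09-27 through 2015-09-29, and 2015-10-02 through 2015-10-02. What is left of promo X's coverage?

Merge the first list: 2015-09-07 through 2015-09-07, 2015-09-10 through 2015-09-16, 2015-09-22 through 2015-09-25, 2015-09-28 through 2015-10-03.
Merge the second list: 2015-09-11 through 2015-09-18, 2015-09-24 through 2015-10-06.
2015-09-07 through 2015-09-07: no B overlap → unchanged.
2015-09-10 through 2015-09-16 minus B → 2015-09-10 through 2015-09-10.
2015-09-22 through 2015-09-25 minus B → 2015-09-22 through 2015-09-23.
2015-09-28 through 2015-10-03: fully covered by B → removed.

2015-09-07 through 2015-09-07, 2015-09-10 through 2015-09-10, 2015-09-22 through 2015-09-23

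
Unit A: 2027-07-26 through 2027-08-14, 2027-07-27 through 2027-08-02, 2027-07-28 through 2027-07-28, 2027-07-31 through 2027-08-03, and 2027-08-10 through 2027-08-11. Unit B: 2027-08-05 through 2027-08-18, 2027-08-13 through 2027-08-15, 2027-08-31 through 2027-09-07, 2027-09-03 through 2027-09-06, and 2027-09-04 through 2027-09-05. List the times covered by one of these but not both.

2027-07-26 through 2027-08-04, 2027-08-15 through 2027-08-18, 2027-08-31 through 2027-09-07

Merge the first list: 2027-07-26 through 2027-08-14.
Merge the second list: 2027-08-05 through 2027-08-18, 2027-08-31 through 2027-09-07.
Only in the first: 2027-07-26 through 2027-08-04.
Only in the second: 2027-08-15 through 2027-08-18, 2027-08-31 through 2027-09-07.
Together these are the periods covered by exactly one.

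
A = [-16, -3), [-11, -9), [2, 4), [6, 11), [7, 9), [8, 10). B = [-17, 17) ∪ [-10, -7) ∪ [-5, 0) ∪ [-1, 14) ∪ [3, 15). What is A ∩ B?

[-16, -3) ∪ [2, 4) ∪ [6, 11)

First set merges to [-16, -3), [2, 4), [6, 11).
Second set merges to [-17, 17).
[-16, -3) meets the second set on [-16, -3).
[2, 4) meets the second set on [2, 4).
[6, 11) meets the second set on [6, 11).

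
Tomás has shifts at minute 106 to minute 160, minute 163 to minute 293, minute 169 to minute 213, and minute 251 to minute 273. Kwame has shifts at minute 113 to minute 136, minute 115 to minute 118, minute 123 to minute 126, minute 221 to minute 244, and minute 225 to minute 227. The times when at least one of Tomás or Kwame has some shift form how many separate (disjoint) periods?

First set merges to minute 106 to minute 160, minute 163 to minute 293.
Second set merges to minute 113 to minute 136, minute 221 to minute 244.
A ∪ B = minute 106 to minute 160, minute 163 to minute 293.
That is 2 disjoint pieces.

2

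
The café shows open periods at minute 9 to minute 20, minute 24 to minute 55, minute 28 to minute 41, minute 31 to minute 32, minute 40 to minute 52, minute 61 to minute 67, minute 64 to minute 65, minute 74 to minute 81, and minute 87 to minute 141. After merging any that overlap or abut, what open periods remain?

minute 9 to minute 20, minute 24 to minute 55, minute 61 to minute 67, minute 74 to minute 81, minute 87 to minute 141

minute 24 to minute 55 is disjoint → start new block.
minute 28 to minute 41 overlaps/touches minute 24 to minute 55 → extend to minute 24 to minute 55.
minute 31 to minute 32 overlaps/touches minute 24 to minute 55 → extend to minute 24 to minute 55.
minute 40 to minute 52 overlaps/touches minute 24 to minute 55 → extend to minute 24 to minute 55.
minute 61 to minute 67 is disjoint → start new block.
minute 64 to minute 65 overlaps/touches minute 61 to minute 67 → extend to minute 61 to minute 67.
minute 74 to minute 81 is disjoint → start new block.
minute 87 to minute 141 is disjoint → start new block.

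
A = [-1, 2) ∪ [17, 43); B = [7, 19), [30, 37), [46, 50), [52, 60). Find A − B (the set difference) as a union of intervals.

[-1, 2) ∪ [19, 30) ∪ [37, 43)

[-1, 2) is untouched.
[17, 43) with B removed leaves [19, 30), [37, 43).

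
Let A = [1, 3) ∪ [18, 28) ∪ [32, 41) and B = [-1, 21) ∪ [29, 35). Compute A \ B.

[1, 3) lies entirely inside B → drops out.
[18, 28) with B removed leaves [21, 28).
[32, 41) with B removed leaves [35, 41).

[21, 28) ∪ [35, 41)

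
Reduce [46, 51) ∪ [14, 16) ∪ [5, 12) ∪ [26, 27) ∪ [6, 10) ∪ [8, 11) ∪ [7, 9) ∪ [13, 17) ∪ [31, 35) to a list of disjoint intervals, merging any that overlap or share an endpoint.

[5, 12) ∪ [13, 17) ∪ [26, 27) ∪ [31, 35) ∪ [46, 51)

Sort by start: [5, 12), [6, 10), [7, 9), [8, 11), [13, 17), [14, 16), [26, 27), [31, 35), [46, 51).
[6, 10) overlaps/touches [5, 12) → extend to [5, 12).
[7, 9) overlaps/touches [5, 12) → extend to [5, 12).
[8, 11) overlaps/touches [5, 12) → extend to [5, 12).
[13, 17) is disjoint → start new block.
[14, 16) overlaps/touches [13, 17) → extend to [13, 17).
[26, 27) is disjoint → start new block.
[31, 35) is disjoint → start new block.
[46, 51) is disjoint → start new block.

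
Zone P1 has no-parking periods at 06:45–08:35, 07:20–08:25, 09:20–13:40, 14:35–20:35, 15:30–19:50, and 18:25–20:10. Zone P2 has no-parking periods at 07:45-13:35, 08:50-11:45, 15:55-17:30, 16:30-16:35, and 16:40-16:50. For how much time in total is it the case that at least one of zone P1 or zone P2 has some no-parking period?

A, merged: 06:45-08:35, 09:20-13:40, 14:35-20:35.
B, merged: 07:45-13:35, 15:55-17:30.
A ∪ B = 06:45-13:40, 14:35-20:35.
Total: 6 h 55 min + 6 h = 12 h 55 min.

12 h 55 min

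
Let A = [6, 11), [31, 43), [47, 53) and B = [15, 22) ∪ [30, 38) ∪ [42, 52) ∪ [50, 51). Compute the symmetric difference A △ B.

Second set merges to [15, 22), [30, 38), [42, 52).
A \ B = [6, 11), [38, 42), [52, 53).
B \ A = [15, 22), [30, 31), [43, 47).
Union of the two gives the symmetric difference.

[6, 11) ∪ [15, 22) ∪ [30, 31) ∪ [38, 42) ∪ [43, 47) ∪ [52, 53)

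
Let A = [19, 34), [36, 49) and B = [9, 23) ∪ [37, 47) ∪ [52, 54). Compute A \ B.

[19, 34) minus B → [23, 34).
[36, 49) minus B → [36, 37), [47, 49).

[23, 34) ∪ [36, 37) ∪ [47, 49)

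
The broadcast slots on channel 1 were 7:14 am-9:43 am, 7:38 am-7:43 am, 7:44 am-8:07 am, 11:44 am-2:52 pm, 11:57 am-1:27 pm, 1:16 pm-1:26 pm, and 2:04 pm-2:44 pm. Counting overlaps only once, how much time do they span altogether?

Merged: 7:14 am–9:43 am, 11:44 am–2:52 pm.
Lengths: 2 h 29 min + 3 h 8 min = 5 h 37 min.

5 h 37 min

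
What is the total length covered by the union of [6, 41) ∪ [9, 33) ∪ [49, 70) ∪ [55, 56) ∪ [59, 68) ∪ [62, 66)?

Merged: [6, 41), [49, 70).
Lengths: 35 + 21 = 56.

56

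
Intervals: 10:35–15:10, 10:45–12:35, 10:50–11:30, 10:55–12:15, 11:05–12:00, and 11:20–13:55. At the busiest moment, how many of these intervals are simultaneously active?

6

Walk the sorted start/end points keeping a running depth.
The depth first hits 6 at 11:20.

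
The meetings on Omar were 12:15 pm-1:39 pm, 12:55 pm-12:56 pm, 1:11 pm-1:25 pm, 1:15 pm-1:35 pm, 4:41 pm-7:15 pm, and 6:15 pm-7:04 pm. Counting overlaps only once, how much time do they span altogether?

3 h 58 min

Merged: 12:15 pm-1:39 pm, 4:41 pm-7:15 pm.
Lengths: 1 h 24 min + 2 h 34 min = 3 h 58 min.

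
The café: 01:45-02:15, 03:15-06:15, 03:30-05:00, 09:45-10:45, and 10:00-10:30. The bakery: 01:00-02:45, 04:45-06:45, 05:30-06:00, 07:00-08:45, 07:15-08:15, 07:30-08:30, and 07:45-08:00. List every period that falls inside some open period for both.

Merge the first list: 01:45-02:15, 03:15-06:15, 09:45-10:45.
Merge the second list: 01:00-02:45, 04:45-06:45, 07:00-08:45.
01:45-02:15 ∩ B → 01:45-02:15.
03:15-06:15 ∩ B → 04:45-06:15.
09:45-10:45 meets no B interval.

01:45-02:15, 04:45-06:15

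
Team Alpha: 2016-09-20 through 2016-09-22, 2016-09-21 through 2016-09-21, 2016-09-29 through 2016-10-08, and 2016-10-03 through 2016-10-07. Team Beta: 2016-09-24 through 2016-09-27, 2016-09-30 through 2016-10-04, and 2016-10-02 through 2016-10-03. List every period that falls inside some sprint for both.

A, merged: 2016-09-20 through 2016-09-22, 2016-09-29 through 2016-10-08.
B, merged: 2016-09-24 through 2016-09-27, 2016-09-30 through 2016-10-04.
2016-09-20 through 2016-09-22 falls entirely outside B.
2016-09-29 through 2016-10-08 overlaps B on 2016-09-30 through 2016-10-04.

2016-09-30 through 2016-10-04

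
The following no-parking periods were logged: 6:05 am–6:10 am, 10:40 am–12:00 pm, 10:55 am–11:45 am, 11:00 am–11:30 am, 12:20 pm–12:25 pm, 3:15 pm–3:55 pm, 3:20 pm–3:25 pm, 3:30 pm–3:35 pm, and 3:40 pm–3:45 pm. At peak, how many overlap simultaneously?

At 11:00 am, 3 of the intervals are simultaneously active.
No point has more.

3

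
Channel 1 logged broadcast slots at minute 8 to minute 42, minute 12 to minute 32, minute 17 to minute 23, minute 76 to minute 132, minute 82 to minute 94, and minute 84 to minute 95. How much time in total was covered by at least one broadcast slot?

90 minutes

Merged: minute 8 to minute 42, minute 76 to minute 132.
Lengths: 34 minutes + 56 minutes = 90 minutes.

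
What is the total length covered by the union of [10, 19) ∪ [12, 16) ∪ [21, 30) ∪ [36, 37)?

Merged: [10, 19), [21, 30), [36, 37).
Lengths: 9 + 9 + 1 = 19.

19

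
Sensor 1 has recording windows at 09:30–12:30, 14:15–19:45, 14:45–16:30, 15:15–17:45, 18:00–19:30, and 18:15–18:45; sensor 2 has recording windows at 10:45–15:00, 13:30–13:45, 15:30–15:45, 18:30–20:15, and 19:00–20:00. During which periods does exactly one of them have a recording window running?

First set merges to 09:30–12:30, 14:15–19:45.
Second set merges to 10:45–15:00, 15:30–15:45, 18:30–20:15.
A \ B = 09:30–10:45, 15:00–15:30, 15:45–18:30.
B \ A = 12:30–14:15, 19:45–20:15.
Union of the two gives the symmetric difference.

09:30–10:45, 12:30–14:15, 15:00–15:30, 15:45–18:30, 19:45–20:15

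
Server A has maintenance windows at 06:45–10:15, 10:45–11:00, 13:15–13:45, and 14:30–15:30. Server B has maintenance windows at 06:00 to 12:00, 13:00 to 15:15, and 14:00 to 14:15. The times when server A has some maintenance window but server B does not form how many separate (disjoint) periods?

Merge the second list: 06:00–12:00, 13:00–15:15.
A \ B = 15:15–15:30.
That is 1 disjoint piece.

1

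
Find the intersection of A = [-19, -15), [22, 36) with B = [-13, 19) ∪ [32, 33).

[32, 33)

[-19, -15) falls entirely outside B.
[22, 36) overlaps B on [32, 33).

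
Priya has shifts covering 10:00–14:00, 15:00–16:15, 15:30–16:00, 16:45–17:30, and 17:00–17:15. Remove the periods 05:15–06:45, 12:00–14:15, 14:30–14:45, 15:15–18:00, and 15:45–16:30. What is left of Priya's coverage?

First set merges to 10:00-14:00, 15:00-16:15, 16:45-17:30.
Second set merges to 05:15-06:45, 12:00-14:15, 14:30-14:45, 15:15-18:00.
10:00-14:00 minus B → 10:00-12:00.
15:00-16:15 minus B → 15:00-15:15.
16:45-17:30: fully covered by B → removed.

10:00-12:00, 15:00-15:15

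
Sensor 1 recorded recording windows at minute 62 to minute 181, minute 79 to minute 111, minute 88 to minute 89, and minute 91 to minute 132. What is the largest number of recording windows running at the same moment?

At minute 88, 3 of the intervals are simultaneously active.
No point has more.

3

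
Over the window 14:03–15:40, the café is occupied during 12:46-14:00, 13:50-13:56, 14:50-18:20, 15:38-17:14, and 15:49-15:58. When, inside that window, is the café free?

14:03–14:50

After merging, the occupied span is 12:46–14:00, 14:50–18:20.
Uncovered inside 14:03–15:40: 14:03–14:50.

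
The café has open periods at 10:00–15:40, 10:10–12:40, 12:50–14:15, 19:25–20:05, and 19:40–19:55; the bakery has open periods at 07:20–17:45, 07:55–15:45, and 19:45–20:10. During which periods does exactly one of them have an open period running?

A, merged: 10:00–15:40, 19:25–20:05.
B, merged: 07:20–17:45, 19:45–20:10.
A \ B = 19:25–19:45.
B \ A = 07:20–10:00, 15:40–17:45, 20:05–20:10.
Union of the two gives the symmetric difference.

07:20–10:00, 15:40–17:45, 19:25–19:45, 20:05–20:10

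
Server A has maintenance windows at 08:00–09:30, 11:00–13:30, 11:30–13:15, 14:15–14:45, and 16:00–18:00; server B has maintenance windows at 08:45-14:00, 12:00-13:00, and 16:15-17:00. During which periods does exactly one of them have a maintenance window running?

Merge the first list: 08:00–09:30, 11:00–13:30, 14:15–14:45, 16:00–18:00.
Merge the second list: 08:45–14:00, 16:15–17:00.
A \ B = 08:00–08:45, 14:15–14:45, 16:00–16:15, 17:00–18:00.
B \ A = 09:30–11:00, 13:30–14:00.
Union of the two gives the symmetric difference.

08:00–08:45, 09:30–11:00, 13:30–14:00, 14:15–14:45, 16:00–16:15, 17:00–18:00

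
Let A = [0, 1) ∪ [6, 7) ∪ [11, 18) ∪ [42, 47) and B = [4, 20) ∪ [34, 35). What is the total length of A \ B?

6

A \ B = [0, 1), [42, 47).
Total: 1 + 5 = 6.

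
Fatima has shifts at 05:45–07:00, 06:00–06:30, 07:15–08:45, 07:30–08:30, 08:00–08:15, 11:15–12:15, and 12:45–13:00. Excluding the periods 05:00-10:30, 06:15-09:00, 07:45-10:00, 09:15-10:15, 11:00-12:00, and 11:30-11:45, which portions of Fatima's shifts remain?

Merge the first list: 05:45-07:00, 07:15-08:45, 11:15-12:15, 12:45-13:00.
Merge the second list: 05:00-10:30, 11:00-12:00.
05:45-07:00 lies entirely inside B → drops out.
07:15-08:45 lies entirely inside B → drops out.
11:15-12:15 with B removed leaves 12:00-12:15.
12:45-13:00 is untouched.

12:00-12:15, 12:45-13:00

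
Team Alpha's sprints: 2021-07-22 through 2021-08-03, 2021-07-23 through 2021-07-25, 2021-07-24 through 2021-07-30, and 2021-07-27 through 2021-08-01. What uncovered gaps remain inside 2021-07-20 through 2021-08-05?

2021-07-20 through 2021-07-21, 2021-08-04 through 2021-08-05

Covered (merged): 2021-07-22 through 2021-08-03.
Complement within 2021-07-20 through 2021-08-05: 2021-07-20 through 2021-07-21, 2021-08-04 through 2021-08-05.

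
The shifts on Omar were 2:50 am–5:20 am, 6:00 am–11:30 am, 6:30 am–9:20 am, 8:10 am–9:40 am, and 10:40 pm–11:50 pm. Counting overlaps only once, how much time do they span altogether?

9 h 10 min

Merged: 2:50 am–5:20 am, 6:00 am–11:30 am, 10:40 pm–11:50 pm.
Lengths: 2 h 30 min + 5 h 30 min + 1 h 10 min = 9 h 10 min.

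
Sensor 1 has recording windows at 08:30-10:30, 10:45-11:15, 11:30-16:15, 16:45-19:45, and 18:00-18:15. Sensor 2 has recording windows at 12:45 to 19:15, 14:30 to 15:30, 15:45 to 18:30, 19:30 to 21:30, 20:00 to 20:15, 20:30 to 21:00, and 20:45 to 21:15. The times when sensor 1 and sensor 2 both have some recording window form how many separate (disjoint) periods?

Merge the first list: 08:30–10:30, 10:45–11:15, 11:30–16:15, 16:45–19:45.
Merge the second list: 12:45–19:15, 19:30–21:30.
A ∩ B = 12:45–16:15, 16:45–19:15, 19:30–19:45.
That is 3 disjoint pieces.

3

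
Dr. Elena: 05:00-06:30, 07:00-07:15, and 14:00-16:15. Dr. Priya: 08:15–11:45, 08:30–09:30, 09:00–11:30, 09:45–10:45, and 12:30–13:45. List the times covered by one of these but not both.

B, merged: 08:15-11:45, 12:30-13:45.
A but not B: 05:00-06:30, 07:00-07:15, 14:00-16:15.
B but not A: 08:15-11:45, 12:30-13:45.
Combining gives A △ B.

05:00-06:30, 07:00-07:15, 08:15-11:45, 12:30-13:45, 14:00-16:15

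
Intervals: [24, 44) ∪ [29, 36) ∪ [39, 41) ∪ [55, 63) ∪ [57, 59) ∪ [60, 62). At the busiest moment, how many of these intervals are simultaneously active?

2

Sweep endpoints in order; track running count of active intervals.
Peak of 2 reached at 29.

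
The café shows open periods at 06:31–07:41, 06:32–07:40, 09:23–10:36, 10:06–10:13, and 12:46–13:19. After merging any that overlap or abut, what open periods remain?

06:32–07:40 overlaps/touches 06:31–07:41 → extend to 06:31–07:41.
09:23–10:36 is disjoint → start new block.
10:06–10:13 overlaps/touches 09:23–10:36 → extend to 09:23–10:36.
12:46–13:19 is disjoint → start new block.

06:31–07:41, 09:23–10:36, 12:46–13:19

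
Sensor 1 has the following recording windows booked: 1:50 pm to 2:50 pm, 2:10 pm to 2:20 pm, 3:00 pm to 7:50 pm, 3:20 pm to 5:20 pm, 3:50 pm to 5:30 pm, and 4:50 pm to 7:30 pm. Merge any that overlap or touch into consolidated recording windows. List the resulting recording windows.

2:10 pm–2:20 pm overlaps/touches 1:50 pm–2:50 pm → extend to 1:50 pm–2:50 pm.
3:00 pm–7:50 pm is disjoint → start new block.
3:20 pm–5:20 pm overlaps/touches 3:00 pm–7:50 pm → extend to 3:00 pm–7:50 pm.
3:50 pm–5:30 pm overlaps/touches 3:00 pm–7:50 pm → extend to 3:00 pm–7:50 pm.
4:50 pm–7:30 pm overlaps/touches 3:00 pm–7:50 pm → extend to 3:00 pm–7:50 pm.

1:50 pm–2:50 pm, 3:00 pm–7:50 pm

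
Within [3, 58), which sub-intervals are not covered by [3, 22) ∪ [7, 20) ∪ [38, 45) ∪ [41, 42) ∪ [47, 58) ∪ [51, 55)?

After merging, the occupied span is [3, 22), [38, 45), [47, 58).
Uncovered inside [3, 58): [22, 38), [45, 47).

[22, 38) ∪ [45, 47)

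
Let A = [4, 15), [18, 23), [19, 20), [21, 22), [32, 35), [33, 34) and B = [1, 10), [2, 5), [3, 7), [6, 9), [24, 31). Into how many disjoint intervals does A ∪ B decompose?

4

A, merged: [4, 15), [18, 23), [32, 35).
B, merged: [1, 10), [24, 31).
A ∪ B = [1, 15), [18, 23), [24, 31), [32, 35).
That is 4 disjoint pieces.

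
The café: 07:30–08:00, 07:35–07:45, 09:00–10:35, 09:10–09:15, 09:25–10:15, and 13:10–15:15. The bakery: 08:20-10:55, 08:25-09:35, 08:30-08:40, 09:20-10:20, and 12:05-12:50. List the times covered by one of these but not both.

07:30-08:00, 08:20-09:00, 10:35-10:55, 12:05-12:50, 13:10-15:15

A, merged: 07:30-08:00, 09:00-10:35, 13:10-15:15.
B, merged: 08:20-10:55, 12:05-12:50.
A \ B = 07:30-08:00, 13:10-15:15.
B \ A = 08:20-09:00, 10:35-10:55, 12:05-12:50.
Union of the two gives the symmetric difference.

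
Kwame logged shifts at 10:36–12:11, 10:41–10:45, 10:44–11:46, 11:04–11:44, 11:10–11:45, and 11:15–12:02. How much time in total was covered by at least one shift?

Merged: 10:36–12:11.
Length: 1 h 35 min.

1 h 35 min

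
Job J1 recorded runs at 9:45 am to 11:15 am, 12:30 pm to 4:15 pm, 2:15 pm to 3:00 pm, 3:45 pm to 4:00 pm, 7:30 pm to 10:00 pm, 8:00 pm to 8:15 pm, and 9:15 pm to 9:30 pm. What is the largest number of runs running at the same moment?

2

At 2:15 pm, 2 of the intervals are simultaneously active.
No point has more.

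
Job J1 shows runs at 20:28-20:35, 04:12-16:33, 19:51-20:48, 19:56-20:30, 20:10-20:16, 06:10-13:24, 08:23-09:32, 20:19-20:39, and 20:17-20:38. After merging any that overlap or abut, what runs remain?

Sort by start: 04:12–16:33, 06:10–13:24, 08:23–09:32, 19:51–20:48, 19:56–20:30, 20:10–20:16, 20:17–20:38, 20:19–20:39, 20:28–20:35.
06:10–13:24 overlaps/touches 04:12–16:33 → extend to 04:12–16:33.
08:23–09:32 overlaps/touches 04:12–16:33 → extend to 04:12–16:33.
19:51–20:48 is disjoint → start new block.
19:56–20:30 overlaps/touches 19:51–20:48 → extend to 19:51–20:48.
20:10–20:16 overlaps/touches 19:51–20:48 → extend to 19:51–20:48.
20:17–20:38 overlaps/touches 19:51–20:48 → extend to 19:51–20:48.
20:19–20:39 overlaps/touches 19:51–20:48 → extend to 19:51–20:48.
20:28–20:35 overlaps/touches 19:51–20:48 → extend to 19:51–20:48.

04:12–16:33, 19:51–20:48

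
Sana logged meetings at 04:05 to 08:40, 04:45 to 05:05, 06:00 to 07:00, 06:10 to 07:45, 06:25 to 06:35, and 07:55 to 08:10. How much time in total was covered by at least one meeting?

Merged: 04:05–08:40.
Length: 4 h 35 min.

4 h 35 min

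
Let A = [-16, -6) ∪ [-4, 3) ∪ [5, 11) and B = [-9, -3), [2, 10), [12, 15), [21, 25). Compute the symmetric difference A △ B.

[-16, -9) ∪ [-6, -4) ∪ [-3, 2) ∪ [3, 5) ∪ [10, 11) ∪ [12, 15) ∪ [21, 25)

A but not B: [-16, -9), [-3, 2), [10, 11).
B but not A: [-6, -4), [3, 5), [12, 15), [21, 25).
Combining gives A △ B.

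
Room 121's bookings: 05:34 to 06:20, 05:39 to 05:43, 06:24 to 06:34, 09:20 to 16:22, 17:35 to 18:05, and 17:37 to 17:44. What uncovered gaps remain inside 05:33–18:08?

The merged coverage is 05:34–06:20, 06:24–06:34, 09:20–16:22, 17:35–18:05.
Gaps within 05:33–18:08: 05:33–05:34, 06:20–06:24, 06:34–09:20, 16:22–17:35, 18:05–18:08.

05:33–05:34, 06:20–06:24, 06:34–09:20, 16:22–17:35, 18:05–18:08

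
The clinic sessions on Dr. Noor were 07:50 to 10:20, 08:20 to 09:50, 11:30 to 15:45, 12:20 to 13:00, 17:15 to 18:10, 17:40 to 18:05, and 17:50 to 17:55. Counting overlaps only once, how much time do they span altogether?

7 h 40 min

Merged: 07:50–10:20, 11:30–15:45, 17:15–18:10.
Lengths: 2 h 30 min + 4 h 15 min + 55 min = 7 h 40 min.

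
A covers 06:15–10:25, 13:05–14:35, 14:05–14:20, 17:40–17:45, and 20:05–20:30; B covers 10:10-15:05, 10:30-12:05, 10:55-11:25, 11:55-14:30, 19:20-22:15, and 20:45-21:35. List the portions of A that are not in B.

Merge the first list: 06:15–10:25, 13:05–14:35, 17:40–17:45, 20:05–20:30.
Merge the second list: 10:10–15:05, 19:20–22:15.
06:15–10:25 minus B → 06:15–10:10.
13:05–14:35: fully covered by B → removed.
17:40–17:45: no B overlap → unchanged.
20:05–20:30: fully covered by B → removed.

06:15–10:10, 17:40–17:45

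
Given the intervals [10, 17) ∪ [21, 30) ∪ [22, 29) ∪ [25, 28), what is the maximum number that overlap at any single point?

3

Walk the sorted start/end points keeping a running depth.
The depth first hits 3 at 25.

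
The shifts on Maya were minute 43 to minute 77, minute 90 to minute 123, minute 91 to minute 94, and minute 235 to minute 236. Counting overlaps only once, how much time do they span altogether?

Merged: minute 43 to minute 77, minute 90 to minute 123, minute 235 to minute 236.
Lengths: 34 minutes + 33 minutes + 1 minute = 68 minutes.

68 minutes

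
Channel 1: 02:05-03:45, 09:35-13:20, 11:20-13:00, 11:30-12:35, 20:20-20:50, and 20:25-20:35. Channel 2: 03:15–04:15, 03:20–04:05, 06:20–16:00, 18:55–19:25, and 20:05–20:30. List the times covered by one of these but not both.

First set merges to 02:05–03:45, 09:35–13:20, 20:20–20:50.
Second set merges to 03:15–04:15, 06:20–16:00, 18:55–19:25, 20:05–20:30.
A \ B = 02:05–03:15, 20:30–20:50.
B \ A = 03:45–04:15, 06:20–09:35, 13:20–16:00, 18:55–19:25, 20:05–20:20.
Union of the two gives the symmetric difference.

02:05–03:15, 03:45–04:15, 06:20–09:35, 13:20–16:00, 18:55–19:25, 20:05–20:20, 20:30–20:50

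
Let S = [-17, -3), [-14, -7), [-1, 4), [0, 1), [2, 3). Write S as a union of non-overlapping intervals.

[-14, -7) overlaps/touches [-17, -3) → extend to [-17, -3).
[-1, 4) is disjoint → start new block.
[0, 1) overlaps/touches [-1, 4) → extend to [-1, 4).
[2, 3) overlaps/touches [-1, 4) → extend to [-1, 4).

[-17, -3) ∪ [-1, 4)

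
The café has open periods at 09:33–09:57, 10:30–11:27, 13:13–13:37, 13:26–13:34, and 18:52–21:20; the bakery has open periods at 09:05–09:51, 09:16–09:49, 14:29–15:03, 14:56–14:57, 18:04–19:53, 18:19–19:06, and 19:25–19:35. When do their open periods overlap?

09:33–09:51, 18:52–19:53

First set merges to 09:33–09:57, 10:30–11:27, 13:13–13:37, 18:52–21:20.
Second set merges to 09:05–09:51, 14:29–15:03, 18:04–19:53.
09:33–09:57 meets the second set on 09:33–09:51.
10:30–11:27: no overlap with the second set.
13:13–13:37: no overlap with the second set.
18:52–21:20 meets the second set on 18:52–19:53.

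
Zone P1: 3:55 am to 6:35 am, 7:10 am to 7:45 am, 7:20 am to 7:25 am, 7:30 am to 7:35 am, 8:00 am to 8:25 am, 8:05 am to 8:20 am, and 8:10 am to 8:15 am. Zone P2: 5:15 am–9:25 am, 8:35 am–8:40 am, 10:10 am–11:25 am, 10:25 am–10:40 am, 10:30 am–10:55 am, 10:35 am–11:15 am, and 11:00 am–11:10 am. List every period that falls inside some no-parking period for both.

Merge the first list: 3:55 am–6:35 am, 7:10 am–7:45 am, 8:00 am–8:25 am.
Merge the second list: 5:15 am–9:25 am, 10:10 am–11:25 am.
3:55 am–6:35 am ∩ B → 5:15 am–6:35 am.
7:10 am–7:45 am ∩ B → 7:10 am–7:45 am.
8:00 am–8:25 am ∩ B → 8:00 am–8:25 am.

5:15 am–6:35 am, 7:10 am–7:45 am, 8:00 am–8:25 am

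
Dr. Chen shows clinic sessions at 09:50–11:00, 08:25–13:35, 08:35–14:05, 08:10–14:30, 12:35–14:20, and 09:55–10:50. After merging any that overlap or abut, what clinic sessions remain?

08:10-14:30

Sort by start: 08:10-14:30, 08:25-13:35, 08:35-14:05, 09:50-11:00, 09:55-10:50, 12:35-14:20.
08:25-13:35 overlaps/touches 08:10-14:30 → extend to 08:10-14:30.
08:35-14:05 overlaps/touches 08:10-14:30 → extend to 08:10-14:30.
09:50-11:00 overlaps/touches 08:10-14:30 → extend to 08:10-14:30.
09:55-10:50 overlaps/touches 08:10-14:30 → extend to 08:10-14:30.
12:35-14:20 overlaps/touches 08:10-14:30 → extend to 08:10-14:30.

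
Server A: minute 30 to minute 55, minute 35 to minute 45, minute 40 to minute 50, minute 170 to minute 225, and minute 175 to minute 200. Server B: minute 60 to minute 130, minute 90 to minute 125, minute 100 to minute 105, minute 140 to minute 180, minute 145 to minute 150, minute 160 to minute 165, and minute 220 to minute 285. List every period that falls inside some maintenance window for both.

First set merges to minute 30 to minute 55, minute 170 to minute 225.
Second set merges to minute 60 to minute 130, minute 140 to minute 180, minute 220 to minute 285.
minute 30 to minute 55 meets no B interval.
minute 170 to minute 225 ∩ B → minute 170 to minute 180, minute 220 to minute 225.

minute 170 to minute 180, minute 220 to minute 225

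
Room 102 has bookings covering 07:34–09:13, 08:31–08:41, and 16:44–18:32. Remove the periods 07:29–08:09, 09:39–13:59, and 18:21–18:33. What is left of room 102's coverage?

08:09–09:13, 16:44–18:21

Merge the first list: 07:34–09:13, 16:44–18:32.
07:34–09:13 minus B → 08:09–09:13.
16:44–18:32 minus B → 16:44–18:21.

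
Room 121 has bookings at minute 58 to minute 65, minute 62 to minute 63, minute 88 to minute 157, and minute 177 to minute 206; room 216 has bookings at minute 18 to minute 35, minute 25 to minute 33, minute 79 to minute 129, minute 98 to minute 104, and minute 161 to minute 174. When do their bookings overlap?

A, merged: minute 58 to minute 65, minute 88 to minute 157, minute 177 to minute 206.
B, merged: minute 18 to minute 35, minute 79 to minute 129, minute 161 to minute 174.
minute 58 to minute 65 meets no B interval.
minute 88 to minute 157 ∩ B → minute 88 to minute 129.
minute 177 to minute 206 meets no B interval.

minute 88 to minute 129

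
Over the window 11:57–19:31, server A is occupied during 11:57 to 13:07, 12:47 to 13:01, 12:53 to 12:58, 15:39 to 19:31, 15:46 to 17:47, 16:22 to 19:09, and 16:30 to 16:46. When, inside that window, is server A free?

Covered (merged): 11:57–13:07, 15:39–19:31.
Uncovered inside 11:57–19:31: 13:07–15:39.

13:07–15:39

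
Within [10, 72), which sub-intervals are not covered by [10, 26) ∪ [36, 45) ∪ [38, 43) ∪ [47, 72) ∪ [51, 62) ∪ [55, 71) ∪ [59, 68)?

[26, 36) ∪ [45, 47)

The merged coverage is [10, 26), [36, 45), [47, 72).
Uncovered inside [10, 72): [26, 36), [45, 47).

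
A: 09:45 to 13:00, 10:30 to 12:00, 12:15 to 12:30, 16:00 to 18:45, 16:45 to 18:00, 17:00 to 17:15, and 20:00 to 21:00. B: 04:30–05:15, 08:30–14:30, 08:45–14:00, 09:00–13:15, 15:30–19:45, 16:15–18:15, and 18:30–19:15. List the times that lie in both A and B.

09:45-13:00, 16:00-18:45

Merge the first list: 09:45-13:00, 16:00-18:45, 20:00-21:00.
Merge the second list: 04:30-05:15, 08:30-14:30, 15:30-19:45.
09:45-13:00 overlaps B on 09:45-13:00.
16:00-18:45 overlaps B on 16:00-18:45.
20:00-21:00 falls entirely outside B.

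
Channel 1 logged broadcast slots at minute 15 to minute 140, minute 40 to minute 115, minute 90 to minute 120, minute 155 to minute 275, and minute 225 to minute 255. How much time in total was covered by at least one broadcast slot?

Merged: minute 15 to minute 140, minute 155 to minute 275.
Lengths: 125 minutes + 120 minutes = 245 minutes.

245 minutes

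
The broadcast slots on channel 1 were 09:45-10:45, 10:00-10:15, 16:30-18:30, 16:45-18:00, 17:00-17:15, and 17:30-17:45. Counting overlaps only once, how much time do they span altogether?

Merged: 09:45–10:45, 16:30–18:30.
Lengths: 1 h + 2 h = 3 h.

3 h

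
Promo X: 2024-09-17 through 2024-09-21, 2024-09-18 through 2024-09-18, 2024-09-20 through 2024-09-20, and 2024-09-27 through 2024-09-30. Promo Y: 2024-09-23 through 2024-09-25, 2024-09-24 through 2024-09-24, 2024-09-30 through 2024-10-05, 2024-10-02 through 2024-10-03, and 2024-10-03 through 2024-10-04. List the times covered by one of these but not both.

2024-09-17 through 2024-09-21, 2024-09-23 through 2024-09-25, 2024-09-27 through 2024-09-29, 2024-10-01 through 2024-10-05

First set merges to 2024-09-17 through 2024-09-21, 2024-09-27 through 2024-09-30.
Second set merges to 2024-09-23 through 2024-09-25, 2024-09-30 through 2024-10-05.
A \ B = 2024-09-17 through 2024-09-21, 2024-09-27 through 2024-09-29.
B \ A = 2024-09-23 through 2024-09-25, 2024-10-01 through 2024-10-05.
Union of the two gives the symmetric difference.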